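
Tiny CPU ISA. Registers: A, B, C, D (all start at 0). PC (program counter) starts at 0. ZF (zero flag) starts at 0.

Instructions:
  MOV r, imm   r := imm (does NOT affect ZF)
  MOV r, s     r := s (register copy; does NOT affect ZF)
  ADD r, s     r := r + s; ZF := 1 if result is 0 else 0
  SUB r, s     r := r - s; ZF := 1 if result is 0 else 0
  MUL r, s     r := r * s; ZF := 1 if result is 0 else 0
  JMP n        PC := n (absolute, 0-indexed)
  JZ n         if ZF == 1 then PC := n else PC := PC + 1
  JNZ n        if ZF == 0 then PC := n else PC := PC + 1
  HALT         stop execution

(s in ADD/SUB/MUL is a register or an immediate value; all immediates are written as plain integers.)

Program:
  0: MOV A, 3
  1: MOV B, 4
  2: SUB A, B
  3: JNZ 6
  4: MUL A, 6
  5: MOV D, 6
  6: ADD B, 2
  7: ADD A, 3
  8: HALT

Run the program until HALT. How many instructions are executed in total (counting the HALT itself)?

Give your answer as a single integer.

Answer: 7

Derivation:
Step 1: PC=0 exec 'MOV A, 3'. After: A=3 B=0 C=0 D=0 ZF=0 PC=1
Step 2: PC=1 exec 'MOV B, 4'. After: A=3 B=4 C=0 D=0 ZF=0 PC=2
Step 3: PC=2 exec 'SUB A, B'. After: A=-1 B=4 C=0 D=0 ZF=0 PC=3
Step 4: PC=3 exec 'JNZ 6'. After: A=-1 B=4 C=0 D=0 ZF=0 PC=6
Step 5: PC=6 exec 'ADD B, 2'. After: A=-1 B=6 C=0 D=0 ZF=0 PC=7
Step 6: PC=7 exec 'ADD A, 3'. After: A=2 B=6 C=0 D=0 ZF=0 PC=8
Step 7: PC=8 exec 'HALT'. After: A=2 B=6 C=0 D=0 ZF=0 PC=8 HALTED
Total instructions executed: 7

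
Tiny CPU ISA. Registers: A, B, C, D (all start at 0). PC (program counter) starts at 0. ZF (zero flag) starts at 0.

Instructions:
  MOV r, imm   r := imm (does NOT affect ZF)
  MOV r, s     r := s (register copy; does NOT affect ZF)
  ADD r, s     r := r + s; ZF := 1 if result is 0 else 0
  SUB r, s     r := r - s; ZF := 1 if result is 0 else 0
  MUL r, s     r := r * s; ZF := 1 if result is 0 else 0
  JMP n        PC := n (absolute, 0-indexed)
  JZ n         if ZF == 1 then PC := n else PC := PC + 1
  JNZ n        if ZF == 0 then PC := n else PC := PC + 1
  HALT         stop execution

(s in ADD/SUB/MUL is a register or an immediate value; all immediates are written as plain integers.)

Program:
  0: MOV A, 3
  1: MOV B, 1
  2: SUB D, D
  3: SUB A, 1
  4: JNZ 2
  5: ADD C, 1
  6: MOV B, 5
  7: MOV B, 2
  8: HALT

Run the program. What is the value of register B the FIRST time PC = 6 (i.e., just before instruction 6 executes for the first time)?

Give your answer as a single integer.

Step 1: PC=0 exec 'MOV A, 3'. After: A=3 B=0 C=0 D=0 ZF=0 PC=1
Step 2: PC=1 exec 'MOV B, 1'. After: A=3 B=1 C=0 D=0 ZF=0 PC=2
Step 3: PC=2 exec 'SUB D, D'. After: A=3 B=1 C=0 D=0 ZF=1 PC=3
Step 4: PC=3 exec 'SUB A, 1'. After: A=2 B=1 C=0 D=0 ZF=0 PC=4
Step 5: PC=4 exec 'JNZ 2'. After: A=2 B=1 C=0 D=0 ZF=0 PC=2
Step 6: PC=2 exec 'SUB D, D'. After: A=2 B=1 C=0 D=0 ZF=1 PC=3
Step 7: PC=3 exec 'SUB A, 1'. After: A=1 B=1 C=0 D=0 ZF=0 PC=4
Step 8: PC=4 exec 'JNZ 2'. After: A=1 B=1 C=0 D=0 ZF=0 PC=2
Step 9: PC=2 exec 'SUB D, D'. After: A=1 B=1 C=0 D=0 ZF=1 PC=3
Step 10: PC=3 exec 'SUB A, 1'. After: A=0 B=1 C=0 D=0 ZF=1 PC=4
Step 11: PC=4 exec 'JNZ 2'. After: A=0 B=1 C=0 D=0 ZF=1 PC=5
Step 12: PC=5 exec 'ADD C, 1'. After: A=0 B=1 C=1 D=0 ZF=0 PC=6
First time PC=6: B=1

1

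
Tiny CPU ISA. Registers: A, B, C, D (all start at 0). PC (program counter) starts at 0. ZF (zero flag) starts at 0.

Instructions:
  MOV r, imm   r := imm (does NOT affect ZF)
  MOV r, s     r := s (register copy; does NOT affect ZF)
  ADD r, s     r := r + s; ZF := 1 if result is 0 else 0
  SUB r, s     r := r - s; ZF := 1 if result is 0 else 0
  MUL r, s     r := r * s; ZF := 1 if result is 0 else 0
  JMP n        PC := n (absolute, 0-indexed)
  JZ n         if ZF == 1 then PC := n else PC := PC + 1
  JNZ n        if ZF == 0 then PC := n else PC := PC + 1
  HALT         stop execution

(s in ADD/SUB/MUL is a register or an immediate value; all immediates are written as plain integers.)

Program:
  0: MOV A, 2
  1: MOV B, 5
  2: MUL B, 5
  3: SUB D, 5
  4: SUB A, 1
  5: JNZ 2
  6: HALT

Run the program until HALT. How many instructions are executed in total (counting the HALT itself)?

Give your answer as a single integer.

Step 1: PC=0 exec 'MOV A, 2'. After: A=2 B=0 C=0 D=0 ZF=0 PC=1
Step 2: PC=1 exec 'MOV B, 5'. After: A=2 B=5 C=0 D=0 ZF=0 PC=2
Step 3: PC=2 exec 'MUL B, 5'. After: A=2 B=25 C=0 D=0 ZF=0 PC=3
Step 4: PC=3 exec 'SUB D, 5'. After: A=2 B=25 C=0 D=-5 ZF=0 PC=4
Step 5: PC=4 exec 'SUB A, 1'. After: A=1 B=25 C=0 D=-5 ZF=0 PC=5
Step 6: PC=5 exec 'JNZ 2'. After: A=1 B=25 C=0 D=-5 ZF=0 PC=2
Step 7: PC=2 exec 'MUL B, 5'. After: A=1 B=125 C=0 D=-5 ZF=0 PC=3
Step 8: PC=3 exec 'SUB D, 5'. After: A=1 B=125 C=0 D=-10 ZF=0 PC=4
Step 9: PC=4 exec 'SUB A, 1'. After: A=0 B=125 C=0 D=-10 ZF=1 PC=5
Step 10: PC=5 exec 'JNZ 2'. After: A=0 B=125 C=0 D=-10 ZF=1 PC=6
Step 11: PC=6 exec 'HALT'. After: A=0 B=125 C=0 D=-10 ZF=1 PC=6 HALTED
Total instructions executed: 11

Answer: 11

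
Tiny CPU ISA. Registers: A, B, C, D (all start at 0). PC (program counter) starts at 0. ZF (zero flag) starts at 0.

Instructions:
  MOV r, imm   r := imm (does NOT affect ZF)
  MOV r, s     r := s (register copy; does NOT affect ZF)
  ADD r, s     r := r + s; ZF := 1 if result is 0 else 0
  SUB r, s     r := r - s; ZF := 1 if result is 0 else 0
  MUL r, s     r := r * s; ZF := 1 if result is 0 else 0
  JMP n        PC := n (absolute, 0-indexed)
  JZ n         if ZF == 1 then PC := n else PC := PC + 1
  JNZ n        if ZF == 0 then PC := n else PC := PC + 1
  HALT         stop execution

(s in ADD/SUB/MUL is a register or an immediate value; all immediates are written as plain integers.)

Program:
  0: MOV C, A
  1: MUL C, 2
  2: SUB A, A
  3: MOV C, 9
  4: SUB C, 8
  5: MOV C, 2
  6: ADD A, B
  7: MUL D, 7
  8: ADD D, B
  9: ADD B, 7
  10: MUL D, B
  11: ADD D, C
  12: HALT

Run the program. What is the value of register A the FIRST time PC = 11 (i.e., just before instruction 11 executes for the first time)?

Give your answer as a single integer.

Step 1: PC=0 exec 'MOV C, A'. After: A=0 B=0 C=0 D=0 ZF=0 PC=1
Step 2: PC=1 exec 'MUL C, 2'. After: A=0 B=0 C=0 D=0 ZF=1 PC=2
Step 3: PC=2 exec 'SUB A, A'. After: A=0 B=0 C=0 D=0 ZF=1 PC=3
Step 4: PC=3 exec 'MOV C, 9'. After: A=0 B=0 C=9 D=0 ZF=1 PC=4
Step 5: PC=4 exec 'SUB C, 8'. After: A=0 B=0 C=1 D=0 ZF=0 PC=5
Step 6: PC=5 exec 'MOV C, 2'. After: A=0 B=0 C=2 D=0 ZF=0 PC=6
Step 7: PC=6 exec 'ADD A, B'. After: A=0 B=0 C=2 D=0 ZF=1 PC=7
Step 8: PC=7 exec 'MUL D, 7'. After: A=0 B=0 C=2 D=0 ZF=1 PC=8
Step 9: PC=8 exec 'ADD D, B'. After: A=0 B=0 C=2 D=0 ZF=1 PC=9
Step 10: PC=9 exec 'ADD B, 7'. After: A=0 B=7 C=2 D=0 ZF=0 PC=10
Step 11: PC=10 exec 'MUL D, B'. After: A=0 B=7 C=2 D=0 ZF=1 PC=11
First time PC=11: A=0

0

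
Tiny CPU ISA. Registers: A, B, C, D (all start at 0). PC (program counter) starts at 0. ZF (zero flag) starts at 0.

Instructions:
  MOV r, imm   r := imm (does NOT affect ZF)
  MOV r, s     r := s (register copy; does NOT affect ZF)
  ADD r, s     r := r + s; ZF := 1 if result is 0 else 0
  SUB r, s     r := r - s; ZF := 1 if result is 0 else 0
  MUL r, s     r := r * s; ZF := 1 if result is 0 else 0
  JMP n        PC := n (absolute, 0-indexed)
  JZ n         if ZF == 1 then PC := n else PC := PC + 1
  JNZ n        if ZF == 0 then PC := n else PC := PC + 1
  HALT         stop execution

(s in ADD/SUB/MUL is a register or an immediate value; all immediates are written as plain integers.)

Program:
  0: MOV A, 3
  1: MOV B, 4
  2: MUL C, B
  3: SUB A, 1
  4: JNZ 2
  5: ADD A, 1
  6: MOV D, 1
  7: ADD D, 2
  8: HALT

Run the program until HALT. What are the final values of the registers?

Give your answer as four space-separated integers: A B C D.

Step 1: PC=0 exec 'MOV A, 3'. After: A=3 B=0 C=0 D=0 ZF=0 PC=1
Step 2: PC=1 exec 'MOV B, 4'. After: A=3 B=4 C=0 D=0 ZF=0 PC=2
Step 3: PC=2 exec 'MUL C, B'. After: A=3 B=4 C=0 D=0 ZF=1 PC=3
Step 4: PC=3 exec 'SUB A, 1'. After: A=2 B=4 C=0 D=0 ZF=0 PC=4
Step 5: PC=4 exec 'JNZ 2'. After: A=2 B=4 C=0 D=0 ZF=0 PC=2
Step 6: PC=2 exec 'MUL C, B'. After: A=2 B=4 C=0 D=0 ZF=1 PC=3
Step 7: PC=3 exec 'SUB A, 1'. After: A=1 B=4 C=0 D=0 ZF=0 PC=4
Step 8: PC=4 exec 'JNZ 2'. After: A=1 B=4 C=0 D=0 ZF=0 PC=2
Step 9: PC=2 exec 'MUL C, B'. After: A=1 B=4 C=0 D=0 ZF=1 PC=3
Step 10: PC=3 exec 'SUB A, 1'. After: A=0 B=4 C=0 D=0 ZF=1 PC=4
Step 11: PC=4 exec 'JNZ 2'. After: A=0 B=4 C=0 D=0 ZF=1 PC=5
Step 12: PC=5 exec 'ADD A, 1'. After: A=1 B=4 C=0 D=0 ZF=0 PC=6
Step 13: PC=6 exec 'MOV D, 1'. After: A=1 B=4 C=0 D=1 ZF=0 PC=7
Step 14: PC=7 exec 'ADD D, 2'. After: A=1 B=4 C=0 D=3 ZF=0 PC=8
Step 15: PC=8 exec 'HALT'. After: A=1 B=4 C=0 D=3 ZF=0 PC=8 HALTED

Answer: 1 4 0 3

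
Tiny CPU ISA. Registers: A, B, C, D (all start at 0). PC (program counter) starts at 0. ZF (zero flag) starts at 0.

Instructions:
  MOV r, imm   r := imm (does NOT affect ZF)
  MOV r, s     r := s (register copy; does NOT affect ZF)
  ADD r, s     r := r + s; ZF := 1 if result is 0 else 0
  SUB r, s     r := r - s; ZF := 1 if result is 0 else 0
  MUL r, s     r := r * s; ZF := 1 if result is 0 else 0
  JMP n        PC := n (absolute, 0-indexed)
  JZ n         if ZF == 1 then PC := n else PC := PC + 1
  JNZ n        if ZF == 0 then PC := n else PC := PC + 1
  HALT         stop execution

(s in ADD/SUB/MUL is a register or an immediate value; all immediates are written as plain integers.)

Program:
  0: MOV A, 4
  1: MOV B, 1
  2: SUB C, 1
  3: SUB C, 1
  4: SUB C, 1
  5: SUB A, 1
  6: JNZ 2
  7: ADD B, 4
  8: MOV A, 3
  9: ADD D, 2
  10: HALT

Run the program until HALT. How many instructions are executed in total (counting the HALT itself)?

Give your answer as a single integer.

Answer: 26

Derivation:
Step 1: PC=0 exec 'MOV A, 4'. After: A=4 B=0 C=0 D=0 ZF=0 PC=1
Step 2: PC=1 exec 'MOV B, 1'. After: A=4 B=1 C=0 D=0 ZF=0 PC=2
Step 3: PC=2 exec 'SUB C, 1'. After: A=4 B=1 C=-1 D=0 ZF=0 PC=3
Step 4: PC=3 exec 'SUB C, 1'. After: A=4 B=1 C=-2 D=0 ZF=0 PC=4
Step 5: PC=4 exec 'SUB C, 1'. After: A=4 B=1 C=-3 D=0 ZF=0 PC=5
Step 6: PC=5 exec 'SUB A, 1'. After: A=3 B=1 C=-3 D=0 ZF=0 PC=6
Step 7: PC=6 exec 'JNZ 2'. After: A=3 B=1 C=-3 D=0 ZF=0 PC=2
Step 8: PC=2 exec 'SUB C, 1'. After: A=3 B=1 C=-4 D=0 ZF=0 PC=3
Step 9: PC=3 exec 'SUB C, 1'. After: A=3 B=1 C=-5 D=0 ZF=0 PC=4
Step 10: PC=4 exec 'SUB C, 1'. After: A=3 B=1 C=-6 D=0 ZF=0 PC=5
Step 11: PC=5 exec 'SUB A, 1'. After: A=2 B=1 C=-6 D=0 ZF=0 PC=6
Step 12: PC=6 exec 'JNZ 2'. After: A=2 B=1 C=-6 D=0 ZF=0 PC=2
Step 13: PC=2 exec 'SUB C, 1'. After: A=2 B=1 C=-7 D=0 ZF=0 PC=3
Step 14: PC=3 exec 'SUB C, 1'. After: A=2 B=1 C=-8 D=0 ZF=0 PC=4
Step 15: PC=4 exec 'SUB C, 1'. After: A=2 B=1 C=-9 D=0 ZF=0 PC=5
Step 16: PC=5 exec 'SUB A, 1'. After: A=1 B=1 C=-9 D=0 ZF=0 PC=6
Step 17: PC=6 exec 'JNZ 2'. After: A=1 B=1 C=-9 D=0 ZF=0 PC=2
Step 18: PC=2 exec 'SUB C, 1'. After: A=1 B=1 C=-10 D=0 ZF=0 PC=3
Step 19: PC=3 exec 'SUB C, 1'. After: A=1 B=1 C=-11 D=0 ZF=0 PC=4
Step 20: PC=4 exec 'SUB C, 1'. After: A=1 B=1 C=-12 D=0 ZF=0 PC=5
Step 21: PC=5 exec 'SUB A, 1'. After: A=0 B=1 C=-12 D=0 ZF=1 PC=6
Step 22: PC=6 exec 'JNZ 2'. After: A=0 B=1 C=-12 D=0 ZF=1 PC=7
Step 23: PC=7 exec 'ADD B, 4'. After: A=0 B=5 C=-12 D=0 ZF=0 PC=8
Step 24: PC=8 exec 'MOV A, 3'. After: A=3 B=5 C=-12 D=0 ZF=0 PC=9
Step 25: PC=9 exec 'ADD D, 2'. After: A=3 B=5 C=-12 D=2 ZF=0 PC=10
Step 26: PC=10 exec 'HALT'. After: A=3 B=5 C=-12 D=2 ZF=0 PC=10 HALTED
Total instructions executed: 26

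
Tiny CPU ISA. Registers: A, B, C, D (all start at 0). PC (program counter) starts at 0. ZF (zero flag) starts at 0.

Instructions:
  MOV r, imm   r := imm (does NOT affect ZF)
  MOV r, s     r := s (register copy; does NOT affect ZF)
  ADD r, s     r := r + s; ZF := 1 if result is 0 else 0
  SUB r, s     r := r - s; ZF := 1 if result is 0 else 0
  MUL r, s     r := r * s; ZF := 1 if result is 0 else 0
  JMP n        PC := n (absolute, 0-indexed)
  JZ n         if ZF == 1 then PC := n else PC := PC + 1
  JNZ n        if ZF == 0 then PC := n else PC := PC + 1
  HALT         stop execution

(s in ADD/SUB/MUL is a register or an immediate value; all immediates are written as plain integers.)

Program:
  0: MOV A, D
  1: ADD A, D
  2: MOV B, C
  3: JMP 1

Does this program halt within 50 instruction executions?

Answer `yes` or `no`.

Step 1: PC=0 exec 'MOV A, D'. After: A=0 B=0 C=0 D=0 ZF=0 PC=1
Step 2: PC=1 exec 'ADD A, D'. After: A=0 B=0 C=0 D=0 ZF=1 PC=2
Step 3: PC=2 exec 'MOV B, C'. After: A=0 B=0 C=0 D=0 ZF=1 PC=3
Step 4: PC=3 exec 'JMP 1'. After: A=0 B=0 C=0 D=0 ZF=1 PC=1
Step 5: PC=1 exec 'ADD A, D'. After: A=0 B=0 C=0 D=0 ZF=1 PC=2
State after step 5 equals state after step 2: the program is in a cycle of length 3 and will never halt.

Answer: no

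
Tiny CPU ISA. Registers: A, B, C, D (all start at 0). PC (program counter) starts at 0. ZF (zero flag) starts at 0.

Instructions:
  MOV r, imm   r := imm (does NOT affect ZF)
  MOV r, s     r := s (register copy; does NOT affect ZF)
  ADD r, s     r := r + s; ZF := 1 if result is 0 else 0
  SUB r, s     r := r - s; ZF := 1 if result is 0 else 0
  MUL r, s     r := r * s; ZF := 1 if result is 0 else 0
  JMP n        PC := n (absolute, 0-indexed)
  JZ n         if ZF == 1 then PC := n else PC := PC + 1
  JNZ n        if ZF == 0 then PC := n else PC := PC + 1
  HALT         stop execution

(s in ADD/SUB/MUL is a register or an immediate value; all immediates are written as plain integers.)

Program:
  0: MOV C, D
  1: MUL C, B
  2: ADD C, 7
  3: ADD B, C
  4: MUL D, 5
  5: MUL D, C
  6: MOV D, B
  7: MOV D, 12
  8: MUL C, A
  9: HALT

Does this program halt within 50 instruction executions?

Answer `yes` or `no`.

Answer: yes

Derivation:
Step 1: PC=0 exec 'MOV C, D'. After: A=0 B=0 C=0 D=0 ZF=0 PC=1
Step 2: PC=1 exec 'MUL C, B'. After: A=0 B=0 C=0 D=0 ZF=1 PC=2
Step 3: PC=2 exec 'ADD C, 7'. After: A=0 B=0 C=7 D=0 ZF=0 PC=3
Step 4: PC=3 exec 'ADD B, C'. After: A=0 B=7 C=7 D=0 ZF=0 PC=4
Step 5: PC=4 exec 'MUL D, 5'. After: A=0 B=7 C=7 D=0 ZF=1 PC=5
Step 6: PC=5 exec 'MUL D, C'. After: A=0 B=7 C=7 D=0 ZF=1 PC=6
Step 7: PC=6 exec 'MOV D, B'. After: A=0 B=7 C=7 D=7 ZF=1 PC=7
Step 8: PC=7 exec 'MOV D, 12'. After: A=0 B=7 C=7 D=12 ZF=1 PC=8
Step 9: PC=8 exec 'MUL C, A'. After: A=0 B=7 C=0 D=12 ZF=1 PC=9
Step 10: PC=9 exec 'HALT'. After: A=0 B=7 C=0 D=12 ZF=1 PC=9 HALTED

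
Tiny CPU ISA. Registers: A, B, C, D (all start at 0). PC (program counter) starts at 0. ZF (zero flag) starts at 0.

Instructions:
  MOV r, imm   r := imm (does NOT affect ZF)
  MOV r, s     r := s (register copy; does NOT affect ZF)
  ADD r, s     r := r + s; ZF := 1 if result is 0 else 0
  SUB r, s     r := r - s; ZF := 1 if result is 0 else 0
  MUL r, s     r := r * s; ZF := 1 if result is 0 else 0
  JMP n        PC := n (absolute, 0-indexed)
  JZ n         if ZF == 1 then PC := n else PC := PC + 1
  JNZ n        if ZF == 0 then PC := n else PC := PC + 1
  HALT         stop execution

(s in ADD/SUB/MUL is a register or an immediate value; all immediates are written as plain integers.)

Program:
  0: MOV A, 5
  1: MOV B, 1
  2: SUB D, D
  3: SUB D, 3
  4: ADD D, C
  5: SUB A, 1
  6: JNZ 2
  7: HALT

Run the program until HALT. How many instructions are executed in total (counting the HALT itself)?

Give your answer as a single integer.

Step 1: PC=0 exec 'MOV A, 5'. After: A=5 B=0 C=0 D=0 ZF=0 PC=1
Step 2: PC=1 exec 'MOV B, 1'. After: A=5 B=1 C=0 D=0 ZF=0 PC=2
Step 3: PC=2 exec 'SUB D, D'. After: A=5 B=1 C=0 D=0 ZF=1 PC=3
Step 4: PC=3 exec 'SUB D, 3'. After: A=5 B=1 C=0 D=-3 ZF=0 PC=4
Step 5: PC=4 exec 'ADD D, C'. After: A=5 B=1 C=0 D=-3 ZF=0 PC=5
Step 6: PC=5 exec 'SUB A, 1'. After: A=4 B=1 C=0 D=-3 ZF=0 PC=6
Step 7: PC=6 exec 'JNZ 2'. After: A=4 B=1 C=0 D=-3 ZF=0 PC=2
Step 8: PC=2 exec 'SUB D, D'. After: A=4 B=1 C=0 D=0 ZF=1 PC=3
Step 9: PC=3 exec 'SUB D, 3'. After: A=4 B=1 C=0 D=-3 ZF=0 PC=4
Step 10: PC=4 exec 'ADD D, C'. After: A=4 B=1 C=0 D=-3 ZF=0 PC=5
Step 11: PC=5 exec 'SUB A, 1'. After: A=3 B=1 C=0 D=-3 ZF=0 PC=6
Step 12: PC=6 exec 'JNZ 2'. After: A=3 B=1 C=0 D=-3 ZF=0 PC=2
Step 13: PC=2 exec 'SUB D, D'. After: A=3 B=1 C=0 D=0 ZF=1 PC=3
Step 14: PC=3 exec 'SUB D, 3'. After: A=3 B=1 C=0 D=-3 ZF=0 PC=4
Step 15: PC=4 exec 'ADD D, C'. After: A=3 B=1 C=0 D=-3 ZF=0 PC=5
Step 16: PC=5 exec 'SUB A, 1'. After: A=2 B=1 C=0 D=-3 ZF=0 PC=6
Step 17: PC=6 exec 'JNZ 2'. After: A=2 B=1 C=0 D=-3 ZF=0 PC=2
Step 18: PC=2 exec 'SUB D, D'. After: A=2 B=1 C=0 D=0 ZF=1 PC=3
Step 19: PC=3 exec 'SUB D, 3'. After: A=2 B=1 C=0 D=-3 ZF=0 PC=4
Step 20: PC=4 exec 'ADD D, C'. After: A=2 B=1 C=0 D=-3 ZF=0 PC=5
Step 21: PC=5 exec 'SUB A, 1'. After: A=1 B=1 C=0 D=-3 ZF=0 PC=6
Step 22: PC=6 exec 'JNZ 2'. After: A=1 B=1 C=0 D=-3 ZF=0 PC=2
Step 23: PC=2 exec 'SUB D, D'. After: A=1 B=1 C=0 D=0 ZF=1 PC=3
Step 24: PC=3 exec 'SUB D, 3'. After: A=1 B=1 C=0 D=-3 ZF=0 PC=4
Step 25: PC=4 exec 'ADD D, C'. After: A=1 B=1 C=0 D=-3 ZF=0 PC=5
Step 26: PC=5 exec 'SUB A, 1'. After: A=0 B=1 C=0 D=-3 ZF=1 PC=6
Step 27: PC=6 exec 'JNZ 2'. After: A=0 B=1 C=0 D=-3 ZF=1 PC=7
Step 28: PC=7 exec 'HALT'. After: A=0 B=1 C=0 D=-3 ZF=1 PC=7 HALTED
Total instructions executed: 28

Answer: 28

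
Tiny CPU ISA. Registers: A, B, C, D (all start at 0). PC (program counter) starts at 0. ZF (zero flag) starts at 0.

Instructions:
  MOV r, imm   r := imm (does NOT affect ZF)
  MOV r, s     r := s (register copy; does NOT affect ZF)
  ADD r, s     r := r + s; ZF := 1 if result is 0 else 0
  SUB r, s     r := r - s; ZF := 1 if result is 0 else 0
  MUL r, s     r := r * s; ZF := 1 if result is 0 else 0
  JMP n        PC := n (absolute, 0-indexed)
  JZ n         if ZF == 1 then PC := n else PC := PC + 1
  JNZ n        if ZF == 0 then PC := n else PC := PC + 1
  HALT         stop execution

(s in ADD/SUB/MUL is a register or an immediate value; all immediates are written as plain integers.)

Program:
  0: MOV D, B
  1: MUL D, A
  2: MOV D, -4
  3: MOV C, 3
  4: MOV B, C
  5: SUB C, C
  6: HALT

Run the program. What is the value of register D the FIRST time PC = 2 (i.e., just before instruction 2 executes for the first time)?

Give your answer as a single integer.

Step 1: PC=0 exec 'MOV D, B'. After: A=0 B=0 C=0 D=0 ZF=0 PC=1
Step 2: PC=1 exec 'MUL D, A'. After: A=0 B=0 C=0 D=0 ZF=1 PC=2
First time PC=2: D=0

0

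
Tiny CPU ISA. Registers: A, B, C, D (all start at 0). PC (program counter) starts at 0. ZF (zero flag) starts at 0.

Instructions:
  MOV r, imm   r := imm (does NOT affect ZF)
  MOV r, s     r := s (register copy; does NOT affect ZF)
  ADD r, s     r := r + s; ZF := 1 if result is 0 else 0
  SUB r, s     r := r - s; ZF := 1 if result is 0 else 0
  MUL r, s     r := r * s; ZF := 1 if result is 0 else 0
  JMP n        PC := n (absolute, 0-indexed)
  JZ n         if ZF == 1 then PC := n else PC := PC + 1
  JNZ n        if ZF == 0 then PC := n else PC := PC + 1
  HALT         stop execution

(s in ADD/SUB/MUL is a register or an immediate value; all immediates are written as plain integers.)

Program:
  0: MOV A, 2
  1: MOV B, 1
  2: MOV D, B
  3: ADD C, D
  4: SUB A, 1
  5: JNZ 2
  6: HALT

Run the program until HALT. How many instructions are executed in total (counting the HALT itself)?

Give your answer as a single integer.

Answer: 11

Derivation:
Step 1: PC=0 exec 'MOV A, 2'. After: A=2 B=0 C=0 D=0 ZF=0 PC=1
Step 2: PC=1 exec 'MOV B, 1'. After: A=2 B=1 C=0 D=0 ZF=0 PC=2
Step 3: PC=2 exec 'MOV D, B'. After: A=2 B=1 C=0 D=1 ZF=0 PC=3
Step 4: PC=3 exec 'ADD C, D'. After: A=2 B=1 C=1 D=1 ZF=0 PC=4
Step 5: PC=4 exec 'SUB A, 1'. After: A=1 B=1 C=1 D=1 ZF=0 PC=5
Step 6: PC=5 exec 'JNZ 2'. After: A=1 B=1 C=1 D=1 ZF=0 PC=2
Step 7: PC=2 exec 'MOV D, B'. After: A=1 B=1 C=1 D=1 ZF=0 PC=3
Step 8: PC=3 exec 'ADD C, D'. After: A=1 B=1 C=2 D=1 ZF=0 PC=4
Step 9: PC=4 exec 'SUB A, 1'. After: A=0 B=1 C=2 D=1 ZF=1 PC=5
Step 10: PC=5 exec 'JNZ 2'. After: A=0 B=1 C=2 D=1 ZF=1 PC=6
Step 11: PC=6 exec 'HALT'. After: A=0 B=1 C=2 D=1 ZF=1 PC=6 HALTED
Total instructions executed: 11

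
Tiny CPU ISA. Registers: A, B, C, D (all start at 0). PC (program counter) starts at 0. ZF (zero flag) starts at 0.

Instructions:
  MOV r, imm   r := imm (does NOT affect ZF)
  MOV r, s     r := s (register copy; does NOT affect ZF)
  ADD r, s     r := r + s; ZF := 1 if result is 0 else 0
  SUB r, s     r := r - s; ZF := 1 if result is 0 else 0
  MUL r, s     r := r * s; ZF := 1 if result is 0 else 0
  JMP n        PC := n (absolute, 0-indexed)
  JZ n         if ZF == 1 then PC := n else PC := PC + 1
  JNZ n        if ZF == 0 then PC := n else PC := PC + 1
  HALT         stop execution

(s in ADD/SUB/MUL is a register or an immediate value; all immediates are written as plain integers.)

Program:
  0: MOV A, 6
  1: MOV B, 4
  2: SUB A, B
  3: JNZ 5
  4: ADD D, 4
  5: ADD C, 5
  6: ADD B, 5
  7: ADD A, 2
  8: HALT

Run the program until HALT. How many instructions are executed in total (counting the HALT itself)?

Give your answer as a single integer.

Step 1: PC=0 exec 'MOV A, 6'. After: A=6 B=0 C=0 D=0 ZF=0 PC=1
Step 2: PC=1 exec 'MOV B, 4'. After: A=6 B=4 C=0 D=0 ZF=0 PC=2
Step 3: PC=2 exec 'SUB A, B'. After: A=2 B=4 C=0 D=0 ZF=0 PC=3
Step 4: PC=3 exec 'JNZ 5'. After: A=2 B=4 C=0 D=0 ZF=0 PC=5
Step 5: PC=5 exec 'ADD C, 5'. After: A=2 B=4 C=5 D=0 ZF=0 PC=6
Step 6: PC=6 exec 'ADD B, 5'. After: A=2 B=9 C=5 D=0 ZF=0 PC=7
Step 7: PC=7 exec 'ADD A, 2'. After: A=4 B=9 C=5 D=0 ZF=0 PC=8
Step 8: PC=8 exec 'HALT'. After: A=4 B=9 C=5 D=0 ZF=0 PC=8 HALTED
Total instructions executed: 8

Answer: 8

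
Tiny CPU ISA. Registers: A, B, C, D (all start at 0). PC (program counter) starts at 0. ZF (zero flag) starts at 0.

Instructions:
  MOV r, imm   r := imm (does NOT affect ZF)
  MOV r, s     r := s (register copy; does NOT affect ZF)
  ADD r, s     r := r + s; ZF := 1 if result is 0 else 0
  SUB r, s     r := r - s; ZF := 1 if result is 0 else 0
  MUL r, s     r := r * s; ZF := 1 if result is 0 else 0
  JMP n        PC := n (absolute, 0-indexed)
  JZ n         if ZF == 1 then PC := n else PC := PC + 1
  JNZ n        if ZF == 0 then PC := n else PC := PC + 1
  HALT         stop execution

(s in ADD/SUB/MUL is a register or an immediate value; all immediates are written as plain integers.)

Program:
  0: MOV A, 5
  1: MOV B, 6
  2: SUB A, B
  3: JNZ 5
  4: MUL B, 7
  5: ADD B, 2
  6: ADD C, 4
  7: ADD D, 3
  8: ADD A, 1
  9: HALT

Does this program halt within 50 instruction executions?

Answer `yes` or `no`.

Answer: yes

Derivation:
Step 1: PC=0 exec 'MOV A, 5'. After: A=5 B=0 C=0 D=0 ZF=0 PC=1
Step 2: PC=1 exec 'MOV B, 6'. After: A=5 B=6 C=0 D=0 ZF=0 PC=2
Step 3: PC=2 exec 'SUB A, B'. After: A=-1 B=6 C=0 D=0 ZF=0 PC=3
Step 4: PC=3 exec 'JNZ 5'. After: A=-1 B=6 C=0 D=0 ZF=0 PC=5
Step 5: PC=5 exec 'ADD B, 2'. After: A=-1 B=8 C=0 D=0 ZF=0 PC=6
Step 6: PC=6 exec 'ADD C, 4'. After: A=-1 B=8 C=4 D=0 ZF=0 PC=7
Step 7: PC=7 exec 'ADD D, 3'. After: A=-1 B=8 C=4 D=3 ZF=0 PC=8
Step 8: PC=8 exec 'ADD A, 1'. After: A=0 B=8 C=4 D=3 ZF=1 PC=9
Step 9: PC=9 exec 'HALT'. After: A=0 B=8 C=4 D=3 ZF=1 PC=9 HALTED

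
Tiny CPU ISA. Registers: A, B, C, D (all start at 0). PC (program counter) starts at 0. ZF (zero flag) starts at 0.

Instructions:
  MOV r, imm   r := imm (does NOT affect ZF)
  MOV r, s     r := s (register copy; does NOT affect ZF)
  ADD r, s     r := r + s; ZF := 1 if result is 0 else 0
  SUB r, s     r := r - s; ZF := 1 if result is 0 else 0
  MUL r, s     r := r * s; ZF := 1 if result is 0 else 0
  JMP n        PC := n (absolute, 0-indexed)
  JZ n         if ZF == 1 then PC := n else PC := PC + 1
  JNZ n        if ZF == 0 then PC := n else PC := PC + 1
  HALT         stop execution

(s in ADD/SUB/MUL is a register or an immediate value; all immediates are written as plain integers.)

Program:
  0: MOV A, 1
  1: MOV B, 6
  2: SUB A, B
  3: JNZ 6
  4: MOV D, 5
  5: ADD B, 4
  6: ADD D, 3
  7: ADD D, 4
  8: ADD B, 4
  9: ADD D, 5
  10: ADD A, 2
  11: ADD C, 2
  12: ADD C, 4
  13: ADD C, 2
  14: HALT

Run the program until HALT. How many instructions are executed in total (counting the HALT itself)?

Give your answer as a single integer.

Step 1: PC=0 exec 'MOV A, 1'. After: A=1 B=0 C=0 D=0 ZF=0 PC=1
Step 2: PC=1 exec 'MOV B, 6'. After: A=1 B=6 C=0 D=0 ZF=0 PC=2
Step 3: PC=2 exec 'SUB A, B'. After: A=-5 B=6 C=0 D=0 ZF=0 PC=3
Step 4: PC=3 exec 'JNZ 6'. After: A=-5 B=6 C=0 D=0 ZF=0 PC=6
Step 5: PC=6 exec 'ADD D, 3'. After: A=-5 B=6 C=0 D=3 ZF=0 PC=7
Step 6: PC=7 exec 'ADD D, 4'. After: A=-5 B=6 C=0 D=7 ZF=0 PC=8
Step 7: PC=8 exec 'ADD B, 4'. After: A=-5 B=10 C=0 D=7 ZF=0 PC=9
Step 8: PC=9 exec 'ADD D, 5'. After: A=-5 B=10 C=0 D=12 ZF=0 PC=10
Step 9: PC=10 exec 'ADD A, 2'. After: A=-3 B=10 C=0 D=12 ZF=0 PC=11
Step 10: PC=11 exec 'ADD C, 2'. After: A=-3 B=10 C=2 D=12 ZF=0 PC=12
Step 11: PC=12 exec 'ADD C, 4'. After: A=-3 B=10 C=6 D=12 ZF=0 PC=13
Step 12: PC=13 exec 'ADD C, 2'. After: A=-3 B=10 C=8 D=12 ZF=0 PC=14
Step 13: PC=14 exec 'HALT'. After: A=-3 B=10 C=8 D=12 ZF=0 PC=14 HALTED
Total instructions executed: 13

Answer: 13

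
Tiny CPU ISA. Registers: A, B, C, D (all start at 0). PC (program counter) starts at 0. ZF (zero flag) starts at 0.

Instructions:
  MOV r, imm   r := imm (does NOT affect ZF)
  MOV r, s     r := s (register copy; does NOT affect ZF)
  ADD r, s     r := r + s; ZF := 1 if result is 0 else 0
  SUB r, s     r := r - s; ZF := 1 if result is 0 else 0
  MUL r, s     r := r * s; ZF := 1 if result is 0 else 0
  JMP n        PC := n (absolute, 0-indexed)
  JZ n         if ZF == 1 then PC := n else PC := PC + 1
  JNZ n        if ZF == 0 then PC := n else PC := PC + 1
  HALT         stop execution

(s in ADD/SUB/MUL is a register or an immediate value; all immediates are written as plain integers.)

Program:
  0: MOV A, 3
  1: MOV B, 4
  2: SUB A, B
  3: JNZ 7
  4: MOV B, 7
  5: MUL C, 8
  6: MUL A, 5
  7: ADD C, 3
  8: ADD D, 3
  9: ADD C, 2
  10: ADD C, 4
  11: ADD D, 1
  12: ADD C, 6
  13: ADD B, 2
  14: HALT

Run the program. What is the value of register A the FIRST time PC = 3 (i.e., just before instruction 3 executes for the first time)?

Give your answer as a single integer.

Step 1: PC=0 exec 'MOV A, 3'. After: A=3 B=0 C=0 D=0 ZF=0 PC=1
Step 2: PC=1 exec 'MOV B, 4'. After: A=3 B=4 C=0 D=0 ZF=0 PC=2
Step 3: PC=2 exec 'SUB A, B'. After: A=-1 B=4 C=0 D=0 ZF=0 PC=3
First time PC=3: A=-1

-1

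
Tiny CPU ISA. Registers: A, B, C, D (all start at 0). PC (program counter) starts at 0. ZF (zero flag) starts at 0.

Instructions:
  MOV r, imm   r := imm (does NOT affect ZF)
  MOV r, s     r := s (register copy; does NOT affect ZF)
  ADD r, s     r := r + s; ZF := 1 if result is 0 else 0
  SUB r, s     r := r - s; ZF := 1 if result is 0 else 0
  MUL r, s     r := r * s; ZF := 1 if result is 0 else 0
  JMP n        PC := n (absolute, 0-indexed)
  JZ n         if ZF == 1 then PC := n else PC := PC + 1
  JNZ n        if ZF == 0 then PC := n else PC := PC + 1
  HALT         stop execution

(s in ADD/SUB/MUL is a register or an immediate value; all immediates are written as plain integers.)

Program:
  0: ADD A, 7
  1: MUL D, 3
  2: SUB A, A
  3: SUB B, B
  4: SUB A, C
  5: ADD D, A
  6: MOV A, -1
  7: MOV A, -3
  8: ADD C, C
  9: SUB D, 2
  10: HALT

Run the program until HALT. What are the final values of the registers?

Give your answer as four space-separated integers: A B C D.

Step 1: PC=0 exec 'ADD A, 7'. After: A=7 B=0 C=0 D=0 ZF=0 PC=1
Step 2: PC=1 exec 'MUL D, 3'. After: A=7 B=0 C=0 D=0 ZF=1 PC=2
Step 3: PC=2 exec 'SUB A, A'. After: A=0 B=0 C=0 D=0 ZF=1 PC=3
Step 4: PC=3 exec 'SUB B, B'. After: A=0 B=0 C=0 D=0 ZF=1 PC=4
Step 5: PC=4 exec 'SUB A, C'. After: A=0 B=0 C=0 D=0 ZF=1 PC=5
Step 6: PC=5 exec 'ADD D, A'. After: A=0 B=0 C=0 D=0 ZF=1 PC=6
Step 7: PC=6 exec 'MOV A, -1'. After: A=-1 B=0 C=0 D=0 ZF=1 PC=7
Step 8: PC=7 exec 'MOV A, -3'. After: A=-3 B=0 C=0 D=0 ZF=1 PC=8
Step 9: PC=8 exec 'ADD C, C'. After: A=-3 B=0 C=0 D=0 ZF=1 PC=9
Step 10: PC=9 exec 'SUB D, 2'. After: A=-3 B=0 C=0 D=-2 ZF=0 PC=10
Step 11: PC=10 exec 'HALT'. After: A=-3 B=0 C=0 D=-2 ZF=0 PC=10 HALTED

Answer: -3 0 0 -2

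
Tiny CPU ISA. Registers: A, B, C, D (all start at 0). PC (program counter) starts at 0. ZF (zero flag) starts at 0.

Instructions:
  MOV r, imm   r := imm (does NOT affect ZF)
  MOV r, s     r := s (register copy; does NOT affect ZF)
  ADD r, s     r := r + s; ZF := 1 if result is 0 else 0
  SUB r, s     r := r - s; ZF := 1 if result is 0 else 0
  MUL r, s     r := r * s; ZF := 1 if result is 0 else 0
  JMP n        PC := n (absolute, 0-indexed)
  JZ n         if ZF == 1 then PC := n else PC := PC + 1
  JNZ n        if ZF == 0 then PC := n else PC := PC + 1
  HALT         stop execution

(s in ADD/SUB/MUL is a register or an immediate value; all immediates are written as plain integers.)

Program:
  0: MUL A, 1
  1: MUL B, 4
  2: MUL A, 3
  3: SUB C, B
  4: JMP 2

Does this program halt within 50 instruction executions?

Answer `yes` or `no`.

Answer: no

Derivation:
Step 1: PC=0 exec 'MUL A, 1'. After: A=0 B=0 C=0 D=0 ZF=1 PC=1
Step 2: PC=1 exec 'MUL B, 4'. After: A=0 B=0 C=0 D=0 ZF=1 PC=2
Step 3: PC=2 exec 'MUL A, 3'. After: A=0 B=0 C=0 D=0 ZF=1 PC=3
Step 4: PC=3 exec 'SUB C, B'. After: A=0 B=0 C=0 D=0 ZF=1 PC=4
Step 5: PC=4 exec 'JMP 2'. After: A=0 B=0 C=0 D=0 ZF=1 PC=2
State after step 5 equals state after step 2: the program is in a cycle of length 3 and will never halt.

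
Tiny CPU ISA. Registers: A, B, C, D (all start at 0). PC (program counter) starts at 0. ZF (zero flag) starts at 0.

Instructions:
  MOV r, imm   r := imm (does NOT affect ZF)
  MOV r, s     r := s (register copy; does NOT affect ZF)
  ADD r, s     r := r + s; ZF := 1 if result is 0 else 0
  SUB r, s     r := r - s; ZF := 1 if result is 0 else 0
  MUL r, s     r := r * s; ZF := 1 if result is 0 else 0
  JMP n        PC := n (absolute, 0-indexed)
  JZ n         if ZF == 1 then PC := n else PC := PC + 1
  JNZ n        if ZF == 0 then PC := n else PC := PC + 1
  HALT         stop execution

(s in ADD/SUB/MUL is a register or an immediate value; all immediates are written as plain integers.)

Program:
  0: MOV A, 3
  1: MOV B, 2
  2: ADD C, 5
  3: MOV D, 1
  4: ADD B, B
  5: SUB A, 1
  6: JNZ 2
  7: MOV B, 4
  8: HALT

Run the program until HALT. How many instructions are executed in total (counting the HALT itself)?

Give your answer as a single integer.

Answer: 19

Derivation:
Step 1: PC=0 exec 'MOV A, 3'. After: A=3 B=0 C=0 D=0 ZF=0 PC=1
Step 2: PC=1 exec 'MOV B, 2'. After: A=3 B=2 C=0 D=0 ZF=0 PC=2
Step 3: PC=2 exec 'ADD C, 5'. After: A=3 B=2 C=5 D=0 ZF=0 PC=3
Step 4: PC=3 exec 'MOV D, 1'. After: A=3 B=2 C=5 D=1 ZF=0 PC=4
Step 5: PC=4 exec 'ADD B, B'. After: A=3 B=4 C=5 D=1 ZF=0 PC=5
Step 6: PC=5 exec 'SUB A, 1'. After: A=2 B=4 C=5 D=1 ZF=0 PC=6
Step 7: PC=6 exec 'JNZ 2'. After: A=2 B=4 C=5 D=1 ZF=0 PC=2
Step 8: PC=2 exec 'ADD C, 5'. After: A=2 B=4 C=10 D=1 ZF=0 PC=3
Step 9: PC=3 exec 'MOV D, 1'. After: A=2 B=4 C=10 D=1 ZF=0 PC=4
Step 10: PC=4 exec 'ADD B, B'. After: A=2 B=8 C=10 D=1 ZF=0 PC=5
Step 11: PC=5 exec 'SUB A, 1'. After: A=1 B=8 C=10 D=1 ZF=0 PC=6
Step 12: PC=6 exec 'JNZ 2'. After: A=1 B=8 C=10 D=1 ZF=0 PC=2
Step 13: PC=2 exec 'ADD C, 5'. After: A=1 B=8 C=15 D=1 ZF=0 PC=3
Step 14: PC=3 exec 'MOV D, 1'. After: A=1 B=8 C=15 D=1 ZF=0 PC=4
Step 15: PC=4 exec 'ADD B, B'. After: A=1 B=16 C=15 D=1 ZF=0 PC=5
Step 16: PC=5 exec 'SUB A, 1'. After: A=0 B=16 C=15 D=1 ZF=1 PC=6
Step 17: PC=6 exec 'JNZ 2'. After: A=0 B=16 C=15 D=1 ZF=1 PC=7
Step 18: PC=7 exec 'MOV B, 4'. After: A=0 B=4 C=15 D=1 ZF=1 PC=8
Step 19: PC=8 exec 'HALT'. After: A=0 B=4 C=15 D=1 ZF=1 PC=8 HALTED
Total instructions executed: 19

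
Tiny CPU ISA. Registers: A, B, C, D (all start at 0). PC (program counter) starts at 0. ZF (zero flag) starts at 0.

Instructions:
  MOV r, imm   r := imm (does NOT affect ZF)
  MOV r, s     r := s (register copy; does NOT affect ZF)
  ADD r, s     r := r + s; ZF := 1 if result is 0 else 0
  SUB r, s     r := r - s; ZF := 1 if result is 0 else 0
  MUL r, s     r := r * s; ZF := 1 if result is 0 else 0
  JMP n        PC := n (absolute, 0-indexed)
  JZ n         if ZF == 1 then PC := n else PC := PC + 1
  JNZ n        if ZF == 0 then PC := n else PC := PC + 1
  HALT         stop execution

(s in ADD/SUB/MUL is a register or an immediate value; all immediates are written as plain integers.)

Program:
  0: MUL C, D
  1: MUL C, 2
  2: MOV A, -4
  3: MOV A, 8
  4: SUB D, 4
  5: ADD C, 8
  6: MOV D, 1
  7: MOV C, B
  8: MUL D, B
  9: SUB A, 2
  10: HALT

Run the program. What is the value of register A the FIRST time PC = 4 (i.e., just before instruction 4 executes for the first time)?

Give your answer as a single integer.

Step 1: PC=0 exec 'MUL C, D'. After: A=0 B=0 C=0 D=0 ZF=1 PC=1
Step 2: PC=1 exec 'MUL C, 2'. After: A=0 B=0 C=0 D=0 ZF=1 PC=2
Step 3: PC=2 exec 'MOV A, -4'. After: A=-4 B=0 C=0 D=0 ZF=1 PC=3
Step 4: PC=3 exec 'MOV A, 8'. After: A=8 B=0 C=0 D=0 ZF=1 PC=4
First time PC=4: A=8

8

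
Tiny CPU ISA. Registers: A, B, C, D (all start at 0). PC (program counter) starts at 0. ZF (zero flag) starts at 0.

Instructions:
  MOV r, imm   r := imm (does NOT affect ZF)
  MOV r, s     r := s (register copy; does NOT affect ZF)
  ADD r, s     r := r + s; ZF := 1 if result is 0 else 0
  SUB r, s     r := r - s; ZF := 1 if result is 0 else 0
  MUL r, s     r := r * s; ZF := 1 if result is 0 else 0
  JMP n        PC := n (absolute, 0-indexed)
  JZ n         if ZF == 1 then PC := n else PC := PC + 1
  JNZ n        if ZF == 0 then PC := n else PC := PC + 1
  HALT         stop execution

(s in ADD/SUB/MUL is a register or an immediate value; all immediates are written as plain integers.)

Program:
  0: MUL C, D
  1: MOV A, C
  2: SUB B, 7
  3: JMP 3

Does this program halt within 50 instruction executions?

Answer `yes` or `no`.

Step 1: PC=0 exec 'MUL C, D'. After: A=0 B=0 C=0 D=0 ZF=1 PC=1
Step 2: PC=1 exec 'MOV A, C'. After: A=0 B=0 C=0 D=0 ZF=1 PC=2
Step 3: PC=2 exec 'SUB B, 7'. After: A=0 B=-7 C=0 D=0 ZF=0 PC=3
Step 4: PC=3 exec 'JMP 3'. After: A=0 B=-7 C=0 D=0 ZF=0 PC=3
State after step 4 equals state after step 3: the program is in a cycle of length 1 and will never halt.

Answer: no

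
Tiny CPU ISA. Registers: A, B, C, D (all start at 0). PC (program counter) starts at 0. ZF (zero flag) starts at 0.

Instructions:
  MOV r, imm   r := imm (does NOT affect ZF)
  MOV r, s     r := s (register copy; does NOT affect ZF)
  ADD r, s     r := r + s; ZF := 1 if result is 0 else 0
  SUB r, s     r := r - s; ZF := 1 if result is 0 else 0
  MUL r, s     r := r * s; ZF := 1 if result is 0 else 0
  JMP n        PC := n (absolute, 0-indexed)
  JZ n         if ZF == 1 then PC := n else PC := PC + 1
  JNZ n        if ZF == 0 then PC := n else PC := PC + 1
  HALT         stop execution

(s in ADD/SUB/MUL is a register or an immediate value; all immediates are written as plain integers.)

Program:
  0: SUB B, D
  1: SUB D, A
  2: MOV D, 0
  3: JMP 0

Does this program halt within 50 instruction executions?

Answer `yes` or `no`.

Answer: no

Derivation:
Step 1: PC=0 exec 'SUB B, D'. After: A=0 B=0 C=0 D=0 ZF=1 PC=1
Step 2: PC=1 exec 'SUB D, A'. After: A=0 B=0 C=0 D=0 ZF=1 PC=2
Step 3: PC=2 exec 'MOV D, 0'. After: A=0 B=0 C=0 D=0 ZF=1 PC=3
Step 4: PC=3 exec 'JMP 0'. After: A=0 B=0 C=0 D=0 ZF=1 PC=0
Step 5: PC=0 exec 'SUB B, D'. After: A=0 B=0 C=0 D=0 ZF=1 PC=1
State after step 5 equals state after step 1: the program is in a cycle of length 4 and will never halt.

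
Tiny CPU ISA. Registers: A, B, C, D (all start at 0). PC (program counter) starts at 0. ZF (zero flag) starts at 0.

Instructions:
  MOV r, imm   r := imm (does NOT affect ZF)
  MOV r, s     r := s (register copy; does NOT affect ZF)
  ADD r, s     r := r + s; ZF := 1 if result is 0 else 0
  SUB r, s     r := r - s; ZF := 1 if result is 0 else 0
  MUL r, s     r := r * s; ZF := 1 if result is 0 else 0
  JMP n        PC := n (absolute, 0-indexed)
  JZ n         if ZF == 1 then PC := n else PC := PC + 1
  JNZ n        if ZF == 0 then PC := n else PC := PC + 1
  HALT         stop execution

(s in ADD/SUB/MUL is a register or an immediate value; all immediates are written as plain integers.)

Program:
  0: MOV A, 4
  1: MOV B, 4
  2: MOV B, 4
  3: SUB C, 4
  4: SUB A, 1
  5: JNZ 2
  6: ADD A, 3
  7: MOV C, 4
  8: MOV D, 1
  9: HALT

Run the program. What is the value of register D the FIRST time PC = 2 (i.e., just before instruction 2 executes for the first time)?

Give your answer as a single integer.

Step 1: PC=0 exec 'MOV A, 4'. After: A=4 B=0 C=0 D=0 ZF=0 PC=1
Step 2: PC=1 exec 'MOV B, 4'. After: A=4 B=4 C=0 D=0 ZF=0 PC=2
First time PC=2: D=0

0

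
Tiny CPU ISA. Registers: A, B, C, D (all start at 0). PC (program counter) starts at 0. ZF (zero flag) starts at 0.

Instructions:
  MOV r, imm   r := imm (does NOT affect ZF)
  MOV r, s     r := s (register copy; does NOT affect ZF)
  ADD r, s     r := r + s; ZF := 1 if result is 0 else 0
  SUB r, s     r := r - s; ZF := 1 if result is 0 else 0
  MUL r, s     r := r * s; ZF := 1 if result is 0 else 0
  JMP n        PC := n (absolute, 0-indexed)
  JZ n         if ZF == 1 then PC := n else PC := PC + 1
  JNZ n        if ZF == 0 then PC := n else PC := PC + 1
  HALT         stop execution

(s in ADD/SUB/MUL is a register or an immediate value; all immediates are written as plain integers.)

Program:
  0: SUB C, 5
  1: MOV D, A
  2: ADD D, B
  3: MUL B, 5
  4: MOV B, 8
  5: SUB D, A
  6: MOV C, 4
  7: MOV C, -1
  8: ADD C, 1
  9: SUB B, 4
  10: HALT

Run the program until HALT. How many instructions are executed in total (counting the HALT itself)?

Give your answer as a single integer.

Answer: 11

Derivation:
Step 1: PC=0 exec 'SUB C, 5'. After: A=0 B=0 C=-5 D=0 ZF=0 PC=1
Step 2: PC=1 exec 'MOV D, A'. After: A=0 B=0 C=-5 D=0 ZF=0 PC=2
Step 3: PC=2 exec 'ADD D, B'. After: A=0 B=0 C=-5 D=0 ZF=1 PC=3
Step 4: PC=3 exec 'MUL B, 5'. After: A=0 B=0 C=-5 D=0 ZF=1 PC=4
Step 5: PC=4 exec 'MOV B, 8'. After: A=0 B=8 C=-5 D=0 ZF=1 PC=5
Step 6: PC=5 exec 'SUB D, A'. After: A=0 B=8 C=-5 D=0 ZF=1 PC=6
Step 7: PC=6 exec 'MOV C, 4'. After: A=0 B=8 C=4 D=0 ZF=1 PC=7
Step 8: PC=7 exec 'MOV C, -1'. After: A=0 B=8 C=-1 D=0 ZF=1 PC=8
Step 9: PC=8 exec 'ADD C, 1'. After: A=0 B=8 C=0 D=0 ZF=1 PC=9
Step 10: PC=9 exec 'SUB B, 4'. After: A=0 B=4 C=0 D=0 ZF=0 PC=10
Step 11: PC=10 exec 'HALT'. After: A=0 B=4 C=0 D=0 ZF=0 PC=10 HALTED
Total instructions executed: 11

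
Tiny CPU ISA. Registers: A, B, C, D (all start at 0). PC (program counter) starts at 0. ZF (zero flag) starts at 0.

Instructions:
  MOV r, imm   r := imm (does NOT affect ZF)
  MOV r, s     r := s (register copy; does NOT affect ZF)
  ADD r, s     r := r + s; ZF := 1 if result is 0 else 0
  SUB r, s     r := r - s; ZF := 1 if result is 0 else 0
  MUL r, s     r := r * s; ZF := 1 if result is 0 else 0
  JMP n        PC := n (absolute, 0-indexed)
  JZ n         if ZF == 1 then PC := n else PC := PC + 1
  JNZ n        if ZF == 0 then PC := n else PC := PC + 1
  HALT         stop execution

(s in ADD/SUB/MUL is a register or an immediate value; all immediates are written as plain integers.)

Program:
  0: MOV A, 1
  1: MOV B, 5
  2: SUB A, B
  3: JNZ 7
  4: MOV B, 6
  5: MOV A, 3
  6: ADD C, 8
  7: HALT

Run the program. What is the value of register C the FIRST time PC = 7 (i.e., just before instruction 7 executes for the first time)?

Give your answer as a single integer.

Step 1: PC=0 exec 'MOV A, 1'. After: A=1 B=0 C=0 D=0 ZF=0 PC=1
Step 2: PC=1 exec 'MOV B, 5'. After: A=1 B=5 C=0 D=0 ZF=0 PC=2
Step 3: PC=2 exec 'SUB A, B'. After: A=-4 B=5 C=0 D=0 ZF=0 PC=3
Step 4: PC=3 exec 'JNZ 7'. After: A=-4 B=5 C=0 D=0 ZF=0 PC=7
First time PC=7: C=0

0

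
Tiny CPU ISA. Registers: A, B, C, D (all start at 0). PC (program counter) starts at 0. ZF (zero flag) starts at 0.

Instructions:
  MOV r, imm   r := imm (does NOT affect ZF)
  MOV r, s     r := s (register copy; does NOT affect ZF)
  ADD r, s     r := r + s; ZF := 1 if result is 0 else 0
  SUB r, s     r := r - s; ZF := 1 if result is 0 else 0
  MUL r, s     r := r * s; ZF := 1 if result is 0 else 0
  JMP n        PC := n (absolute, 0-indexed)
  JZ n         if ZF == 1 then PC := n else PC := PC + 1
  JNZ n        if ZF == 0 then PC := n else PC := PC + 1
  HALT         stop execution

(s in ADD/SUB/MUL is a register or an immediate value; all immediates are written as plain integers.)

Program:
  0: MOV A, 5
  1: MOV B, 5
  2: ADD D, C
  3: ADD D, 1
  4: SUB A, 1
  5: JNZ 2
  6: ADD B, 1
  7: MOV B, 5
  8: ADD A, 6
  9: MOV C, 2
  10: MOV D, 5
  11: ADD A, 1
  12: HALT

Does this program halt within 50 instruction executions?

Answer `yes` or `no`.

Answer: yes

Derivation:
Step 1: PC=0 exec 'MOV A, 5'. After: A=5 B=0 C=0 D=0 ZF=0 PC=1
Step 2: PC=1 exec 'MOV B, 5'. After: A=5 B=5 C=0 D=0 ZF=0 PC=2
Step 3: PC=2 exec 'ADD D, C'. After: A=5 B=5 C=0 D=0 ZF=1 PC=3
Step 4: PC=3 exec 'ADD D, 1'. After: A=5 B=5 C=0 D=1 ZF=0 PC=4
Step 5: PC=4 exec 'SUB A, 1'. After: A=4 B=5 C=0 D=1 ZF=0 PC=5
Step 6: PC=5 exec 'JNZ 2'. After: A=4 B=5 C=0 D=1 ZF=0 PC=2
Step 7: PC=2 exec 'ADD D, C'. After: A=4 B=5 C=0 D=1 ZF=0 PC=3
Step 8: PC=3 exec 'ADD D, 1'. After: A=4 B=5 C=0 D=2 ZF=0 PC=4
Step 9: PC=4 exec 'SUB A, 1'. After: A=3 B=5 C=0 D=2 ZF=0 PC=5
Step 10: PC=5 exec 'JNZ 2'. After: A=3 B=5 C=0 D=2 ZF=0 PC=2
Step 11: PC=2 exec 'ADD D, C'. After: A=3 B=5 C=0 D=2 ZF=0 PC=3
Step 12: PC=3 exec 'ADD D, 1'. After: A=3 B=5 C=0 D=3 ZF=0 PC=4
Step 13: PC=4 exec 'SUB A, 1'. After: A=2 B=5 C=0 D=3 ZF=0 PC=5
Step 14: PC=5 exec 'JNZ 2'. After: A=2 B=5 C=0 D=3 ZF=0 PC=2
Step 15: PC=2 exec 'ADD D, C'. After: A=2 B=5 C=0 D=3 ZF=0 PC=3
Step 16: PC=3 exec 'ADD D, 1'. After: A=2 B=5 C=0 D=4 ZF=0 PC=4
Step 17: PC=4 exec 'SUB A, 1'. After: A=1 B=5 C=0 D=4 ZF=0 PC=5
Step 18: PC=5 exec 'JNZ 2'. After: A=1 B=5 C=0 D=4 ZF=0 PC=2
Step 19: PC=2 exec 'ADD D, C'. After: A=1 B=5 C=0 D=4 ZF=0 PC=3
Step 20: PC=3 exec 'ADD D, 1'. After: A=1 B=5 C=0 D=5 ZF=0 PC=4
Step 21: PC=4 exec 'SUB A, 1'. After: A=0 B=5 C=0 D=5 ZF=1 PC=5
Step 22: PC=5 exec 'JNZ 2'. After: A=0 B=5 C=0 D=5 ZF=1 PC=6
Step 23: PC=6 exec 'ADD B, 1'. After: A=0 B=6 C=0 D=5 ZF=0 PC=7
Step 24: PC=7 exec 'MOV B, 5'. After: A=0 B=5 C=0 D=5 ZF=0 PC=8
Step 25: PC=8 exec 'ADD A, 6'. After: A=6 B=5 C=0 D=5 ZF=0 PC=9
Step 26: PC=9 exec 'MOV C, 2'. After: A=6 B=5 C=2 D=5 ZF=0 PC=10
Step 27: PC=10 exec 'MOV D, 5'. After: A=6 B=5 C=2 D=5 ZF=0 PC=11
Step 28: PC=11 exec 'ADD A, 1'. After: A=7 B=5 C=2 D=5 ZF=0 PC=12
Step 29: PC=12 exec 'HALT'. After: A=7 B=5 C=2 D=5 ZF=0 PC=12 HALTED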